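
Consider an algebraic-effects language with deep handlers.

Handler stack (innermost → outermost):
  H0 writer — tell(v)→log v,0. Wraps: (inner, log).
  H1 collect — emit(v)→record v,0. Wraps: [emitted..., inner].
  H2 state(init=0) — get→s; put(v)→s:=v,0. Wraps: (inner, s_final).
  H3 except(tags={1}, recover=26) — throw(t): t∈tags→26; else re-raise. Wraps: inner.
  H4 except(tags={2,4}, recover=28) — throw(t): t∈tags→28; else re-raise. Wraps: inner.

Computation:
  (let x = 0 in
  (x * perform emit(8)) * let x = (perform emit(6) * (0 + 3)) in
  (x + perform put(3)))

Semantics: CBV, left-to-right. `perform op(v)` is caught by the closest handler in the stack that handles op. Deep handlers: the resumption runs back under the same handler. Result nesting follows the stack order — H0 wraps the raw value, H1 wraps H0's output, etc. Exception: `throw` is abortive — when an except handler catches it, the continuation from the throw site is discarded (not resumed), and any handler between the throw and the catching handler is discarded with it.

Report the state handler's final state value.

Evaluation trace:
emit(8) @ H1 ⇒ out+=8
emit(6) @ H1 ⇒ out+=6
put(3) @ H2 ⇒ s:=3
H0 returns (0, ())
H1 returns [8, 6, (0, ())]
H2 returns ([8, 6, (0, ())], 3)
H3 returns ([8, 6, (0, ())], 3)
H4 returns ([8, 6, (0, ())], 3)
= ([8, 6, (0, ())], 3)

Answer: 3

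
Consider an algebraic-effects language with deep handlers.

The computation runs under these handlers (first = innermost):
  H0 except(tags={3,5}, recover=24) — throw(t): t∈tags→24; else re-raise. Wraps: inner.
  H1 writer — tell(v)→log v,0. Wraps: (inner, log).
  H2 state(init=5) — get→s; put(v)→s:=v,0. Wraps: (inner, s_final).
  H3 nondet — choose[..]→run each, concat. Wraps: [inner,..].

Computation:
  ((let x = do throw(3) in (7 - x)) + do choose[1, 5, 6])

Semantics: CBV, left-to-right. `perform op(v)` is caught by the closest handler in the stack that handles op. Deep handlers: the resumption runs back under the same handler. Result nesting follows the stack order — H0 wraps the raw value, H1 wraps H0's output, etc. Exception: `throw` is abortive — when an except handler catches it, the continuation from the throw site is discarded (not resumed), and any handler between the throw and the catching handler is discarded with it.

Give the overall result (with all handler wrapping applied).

Answer: [((24, ()), 5)]

Working:
throw(3) @ H0 caught ⇒ 24
H1 returns (24, ())
H2 returns ((24, ()), 5)
H3 returns [((24, ()), 5)]
= [((24, ()), 5)]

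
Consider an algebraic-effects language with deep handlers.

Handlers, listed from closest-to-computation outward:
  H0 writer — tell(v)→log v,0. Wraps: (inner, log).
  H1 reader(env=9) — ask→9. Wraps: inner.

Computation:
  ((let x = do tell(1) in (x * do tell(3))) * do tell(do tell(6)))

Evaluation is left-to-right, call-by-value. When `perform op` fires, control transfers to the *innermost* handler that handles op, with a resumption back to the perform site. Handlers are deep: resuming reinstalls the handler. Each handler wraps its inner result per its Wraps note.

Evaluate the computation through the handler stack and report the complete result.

Step-by-step:
tell(1) @ H0 ⇒ log+=1
tell(3) @ H0 ⇒ log+=3
tell(6) @ H0 ⇒ log+=6
tell(0) @ H0 ⇒ log+=0
H0 returns (0, (1, 3, 6, 0))
H1 returns (0, (1, 3, 6, 0))
= (0, (1, 3, 6, 0))

Answer: (0, (1, 3, 6, 0))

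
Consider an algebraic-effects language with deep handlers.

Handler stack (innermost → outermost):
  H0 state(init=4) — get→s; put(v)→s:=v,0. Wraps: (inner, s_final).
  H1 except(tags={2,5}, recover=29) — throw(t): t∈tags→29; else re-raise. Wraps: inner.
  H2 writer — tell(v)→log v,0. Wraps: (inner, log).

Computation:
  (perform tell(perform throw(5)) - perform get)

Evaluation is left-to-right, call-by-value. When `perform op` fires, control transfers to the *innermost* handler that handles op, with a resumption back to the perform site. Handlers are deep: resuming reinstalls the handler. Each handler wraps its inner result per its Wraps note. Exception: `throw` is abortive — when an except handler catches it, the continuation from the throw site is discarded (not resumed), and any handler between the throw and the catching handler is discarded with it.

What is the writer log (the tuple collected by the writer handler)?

Answer: ()

Working:
throw(5) @ H1 caught ⇒ 29
H2 returns (29, ())
= (29, ())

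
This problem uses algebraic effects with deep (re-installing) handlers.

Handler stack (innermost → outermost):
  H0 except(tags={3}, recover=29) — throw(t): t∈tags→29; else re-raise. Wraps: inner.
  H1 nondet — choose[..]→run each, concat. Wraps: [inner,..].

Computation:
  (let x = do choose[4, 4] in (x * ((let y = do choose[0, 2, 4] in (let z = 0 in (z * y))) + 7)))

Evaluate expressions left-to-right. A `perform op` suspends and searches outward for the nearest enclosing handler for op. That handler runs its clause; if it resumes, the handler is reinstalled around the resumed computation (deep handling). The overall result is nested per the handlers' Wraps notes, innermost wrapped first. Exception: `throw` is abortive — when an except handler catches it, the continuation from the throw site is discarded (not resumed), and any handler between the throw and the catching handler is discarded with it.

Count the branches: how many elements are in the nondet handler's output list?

Answer: 6

Working:
choose[4, 4] @ H1
  branch[0] choose=4:
    choose[0, 2, 4] @ H1
      branch[0] choose=0:
        H0 returns 28
        H1 returns [28]
      branch[1] choose=2:
        H0 returns 28
        H1 returns [28]
      branch[2] choose=4:
        H0 returns 28
        H1 returns [28]
  branch[1] choose=4:
    choose[0, 2, 4] @ H1
      branch[0] choose=0:
        H0 returns 28
        H1 returns [28]
      branch[1] choose=2:
        H0 returns 28
        H1 returns [28]
      branch[2] choose=4:
        H0 returns 28
        H1 returns [28]
= [28, 28, 28, 28, 28, 28]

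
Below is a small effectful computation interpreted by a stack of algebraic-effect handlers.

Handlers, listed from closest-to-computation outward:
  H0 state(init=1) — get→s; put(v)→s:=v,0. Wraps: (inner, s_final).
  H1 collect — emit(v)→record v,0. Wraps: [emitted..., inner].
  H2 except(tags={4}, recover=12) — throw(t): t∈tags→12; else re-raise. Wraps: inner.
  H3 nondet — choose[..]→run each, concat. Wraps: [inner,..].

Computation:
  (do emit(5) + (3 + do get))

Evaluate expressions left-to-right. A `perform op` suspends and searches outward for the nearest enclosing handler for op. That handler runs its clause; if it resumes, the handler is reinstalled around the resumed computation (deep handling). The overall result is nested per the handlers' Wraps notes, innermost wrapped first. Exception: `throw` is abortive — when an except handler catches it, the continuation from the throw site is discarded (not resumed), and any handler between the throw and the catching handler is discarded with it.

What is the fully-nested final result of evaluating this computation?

Answer: [[5, (4, 1)]]

Working:
emit(5) @ H1 ⇒ out+=5
get @ H0 ⇒ 1
H0 returns (4, 1)
H1 returns [5, (4, 1)]
H2 returns [5, (4, 1)]
H3 returns [[5, (4, 1)]]
= [[5, (4, 1)]]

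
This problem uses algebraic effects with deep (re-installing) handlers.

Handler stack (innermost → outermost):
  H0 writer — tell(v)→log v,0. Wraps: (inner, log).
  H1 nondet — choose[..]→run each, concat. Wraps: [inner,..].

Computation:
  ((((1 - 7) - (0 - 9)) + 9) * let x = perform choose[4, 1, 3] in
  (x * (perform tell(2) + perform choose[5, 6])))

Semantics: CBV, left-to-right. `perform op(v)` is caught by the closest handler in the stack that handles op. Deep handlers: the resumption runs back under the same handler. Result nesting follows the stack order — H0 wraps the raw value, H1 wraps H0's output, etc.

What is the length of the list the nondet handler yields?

Step-by-step:
choose[4, 1, 3] @ H1
  branch[0] choose=4:
    tell(2) @ H0 ⇒ log+=2
    choose[5, 6] @ H1
      branch[0] choose=5:
        H0 returns (240, (2))
        H1 returns [(240, (2))]
      branch[1] choose=6:
        H0 returns (288, (2))
        H1 returns [(288, (2))]
  branch[1] choose=1:
    tell(2) @ H0 ⇒ log+=2
    choose[5, 6] @ H1
      branch[0] choose=5:
        H0 returns (60, (2))
        H1 returns [(60, (2))]
      branch[1] choose=6:
        H0 returns (72, (2))
        H1 returns [(72, (2))]
  branch[2] choose=3:
    tell(2) @ H0 ⇒ log+=2
    choose[5, 6] @ H1
      branch[0] choose=5:
        H0 returns (180, (2))
        H1 returns [(180, (2))]
      branch[1] choose=6:
        H0 returns (216, (2))
        H1 returns [(216, (2))]
= [(240, (2)), (288, (2)), (60, (2)), (72, (2)), (180, (2)), (216, (2))]

Answer: 6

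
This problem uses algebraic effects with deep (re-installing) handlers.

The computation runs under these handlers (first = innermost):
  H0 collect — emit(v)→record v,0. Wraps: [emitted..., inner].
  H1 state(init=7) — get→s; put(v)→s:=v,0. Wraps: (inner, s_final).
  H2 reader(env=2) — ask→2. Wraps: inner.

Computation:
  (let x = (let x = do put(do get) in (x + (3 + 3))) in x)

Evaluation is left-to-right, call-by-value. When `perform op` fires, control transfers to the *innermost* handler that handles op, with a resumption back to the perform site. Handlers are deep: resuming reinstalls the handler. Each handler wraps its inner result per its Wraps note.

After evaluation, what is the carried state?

Step-by-step:
get @ H1 ⇒ 7
put(7) @ H1 ⇒ s:=7
H0 returns [6]
H1 returns ([6], 7)
H2 returns ([6], 7)
= ([6], 7)

Answer: 7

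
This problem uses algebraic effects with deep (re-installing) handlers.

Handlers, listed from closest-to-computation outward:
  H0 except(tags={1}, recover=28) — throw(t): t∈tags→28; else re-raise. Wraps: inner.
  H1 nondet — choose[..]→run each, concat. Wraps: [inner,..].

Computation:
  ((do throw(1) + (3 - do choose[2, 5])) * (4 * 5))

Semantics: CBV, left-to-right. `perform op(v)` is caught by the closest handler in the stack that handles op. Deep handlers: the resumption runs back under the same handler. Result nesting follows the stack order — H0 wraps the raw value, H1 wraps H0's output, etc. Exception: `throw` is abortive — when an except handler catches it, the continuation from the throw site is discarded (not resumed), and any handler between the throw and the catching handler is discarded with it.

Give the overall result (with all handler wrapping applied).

Working:
throw(1) @ H0 caught ⇒ 28
H1 returns [28]
= [28]

Answer: [28]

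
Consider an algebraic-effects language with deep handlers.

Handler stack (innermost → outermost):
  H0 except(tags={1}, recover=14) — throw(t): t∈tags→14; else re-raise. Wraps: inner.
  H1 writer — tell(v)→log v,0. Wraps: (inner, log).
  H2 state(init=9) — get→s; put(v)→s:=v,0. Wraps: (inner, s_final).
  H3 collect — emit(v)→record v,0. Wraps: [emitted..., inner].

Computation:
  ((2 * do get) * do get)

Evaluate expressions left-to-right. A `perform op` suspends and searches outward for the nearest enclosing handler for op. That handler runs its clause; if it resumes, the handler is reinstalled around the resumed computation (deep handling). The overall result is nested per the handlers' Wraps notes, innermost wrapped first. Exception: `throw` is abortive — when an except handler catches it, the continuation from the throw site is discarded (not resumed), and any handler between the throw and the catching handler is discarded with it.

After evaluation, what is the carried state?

Evaluation trace:
get @ H2 ⇒ 9
get @ H2 ⇒ 9
H0 returns 162
H1 returns (162, ())
H2 returns ((162, ()), 9)
H3 returns [((162, ()), 9)]
= [((162, ()), 9)]

Answer: 9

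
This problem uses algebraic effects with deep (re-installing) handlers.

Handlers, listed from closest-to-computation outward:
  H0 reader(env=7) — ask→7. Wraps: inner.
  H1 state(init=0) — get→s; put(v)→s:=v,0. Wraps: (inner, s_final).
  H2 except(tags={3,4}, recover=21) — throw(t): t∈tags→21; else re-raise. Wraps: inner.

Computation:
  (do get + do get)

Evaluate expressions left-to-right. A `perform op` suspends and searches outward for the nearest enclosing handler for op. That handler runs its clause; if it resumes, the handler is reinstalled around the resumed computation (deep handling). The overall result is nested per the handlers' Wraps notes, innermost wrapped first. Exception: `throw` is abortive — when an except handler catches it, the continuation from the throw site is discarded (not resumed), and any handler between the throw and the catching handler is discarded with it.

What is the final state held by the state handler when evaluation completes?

Evaluation trace:
get @ H1 ⇒ 0
get @ H1 ⇒ 0
H0 returns 0
H1 returns (0, 0)
H2 returns (0, 0)
= (0, 0)

Answer: 0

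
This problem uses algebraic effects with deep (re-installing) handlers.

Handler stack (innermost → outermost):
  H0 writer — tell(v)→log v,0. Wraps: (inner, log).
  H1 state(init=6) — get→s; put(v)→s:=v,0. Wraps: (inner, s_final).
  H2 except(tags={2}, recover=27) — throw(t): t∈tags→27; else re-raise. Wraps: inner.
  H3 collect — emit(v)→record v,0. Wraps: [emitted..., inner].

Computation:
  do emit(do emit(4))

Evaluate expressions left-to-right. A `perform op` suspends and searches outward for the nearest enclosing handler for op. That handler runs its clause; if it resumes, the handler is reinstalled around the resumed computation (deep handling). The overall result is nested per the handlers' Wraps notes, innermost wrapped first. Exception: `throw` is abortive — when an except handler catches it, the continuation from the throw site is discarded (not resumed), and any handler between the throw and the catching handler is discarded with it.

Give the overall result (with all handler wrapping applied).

Answer: [4, 0, ((0, ()), 6)]

Step-by-step:
emit(4) @ H3 ⇒ out+=4
emit(0) @ H3 ⇒ out+=0
H0 returns (0, ())
H1 returns ((0, ()), 6)
H2 returns ((0, ()), 6)
H3 returns [4, 0, ((0, ()), 6)]
= [4, 0, ((0, ()), 6)]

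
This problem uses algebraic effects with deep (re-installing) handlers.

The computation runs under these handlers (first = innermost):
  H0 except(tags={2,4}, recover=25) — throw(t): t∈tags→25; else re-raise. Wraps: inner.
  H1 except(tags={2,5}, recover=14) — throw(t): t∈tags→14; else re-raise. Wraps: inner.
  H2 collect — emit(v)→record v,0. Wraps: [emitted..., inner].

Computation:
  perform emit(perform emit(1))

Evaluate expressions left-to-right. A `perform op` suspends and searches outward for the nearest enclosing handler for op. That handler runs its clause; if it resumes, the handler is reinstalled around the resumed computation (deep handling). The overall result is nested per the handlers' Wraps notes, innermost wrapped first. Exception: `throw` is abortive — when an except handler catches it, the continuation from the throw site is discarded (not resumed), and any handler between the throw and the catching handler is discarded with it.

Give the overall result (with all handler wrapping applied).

Evaluation trace:
emit(1) @ H2 ⇒ out+=1
emit(0) @ H2 ⇒ out+=0
H0 returns 0
H1 returns 0
H2 returns [1, 0, 0]
= [1, 0, 0]

Answer: [1, 0, 0]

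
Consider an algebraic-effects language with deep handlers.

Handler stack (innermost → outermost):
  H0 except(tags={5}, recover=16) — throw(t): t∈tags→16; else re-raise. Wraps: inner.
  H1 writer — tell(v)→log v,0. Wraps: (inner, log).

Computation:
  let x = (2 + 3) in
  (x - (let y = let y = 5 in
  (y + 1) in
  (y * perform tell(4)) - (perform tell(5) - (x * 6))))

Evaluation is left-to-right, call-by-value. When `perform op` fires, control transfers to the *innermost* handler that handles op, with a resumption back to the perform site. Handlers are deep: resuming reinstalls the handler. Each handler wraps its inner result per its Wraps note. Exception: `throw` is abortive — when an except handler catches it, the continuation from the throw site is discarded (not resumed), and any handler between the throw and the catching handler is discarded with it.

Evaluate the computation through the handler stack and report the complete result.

Evaluation trace:
tell(4) @ H1 ⇒ log+=4
tell(5) @ H1 ⇒ log+=5
H0 returns -25
H1 returns (-25, (4, 5))
= (-25, (4, 5))

Answer: (-25, (4, 5))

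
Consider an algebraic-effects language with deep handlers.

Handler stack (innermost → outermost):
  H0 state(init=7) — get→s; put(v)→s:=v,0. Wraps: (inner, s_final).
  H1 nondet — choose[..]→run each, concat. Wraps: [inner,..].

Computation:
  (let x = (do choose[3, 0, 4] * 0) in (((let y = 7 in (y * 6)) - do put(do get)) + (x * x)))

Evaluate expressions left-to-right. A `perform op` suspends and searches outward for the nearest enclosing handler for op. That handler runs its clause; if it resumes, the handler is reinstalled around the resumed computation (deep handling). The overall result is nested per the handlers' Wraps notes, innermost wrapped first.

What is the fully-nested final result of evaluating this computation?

Answer: [(42, 7), (42, 7), (42, 7)]

Working:
choose[3, 0, 4] @ H1
  branch[0] choose=3:
    get @ H0 ⇒ 7
    put(7) @ H0 ⇒ s:=7
    H0 returns (42, 7)
    H1 returns [(42, 7)]
  branch[1] choose=0:
    get @ H0 ⇒ 7
    put(7) @ H0 ⇒ s:=7
    H0 returns (42, 7)
    H1 returns [(42, 7)]
  branch[2] choose=4:
    get @ H0 ⇒ 7
    put(7) @ H0 ⇒ s:=7
    H0 returns (42, 7)
    H1 returns [(42, 7)]
= [(42, 7), (42, 7), (42, 7)]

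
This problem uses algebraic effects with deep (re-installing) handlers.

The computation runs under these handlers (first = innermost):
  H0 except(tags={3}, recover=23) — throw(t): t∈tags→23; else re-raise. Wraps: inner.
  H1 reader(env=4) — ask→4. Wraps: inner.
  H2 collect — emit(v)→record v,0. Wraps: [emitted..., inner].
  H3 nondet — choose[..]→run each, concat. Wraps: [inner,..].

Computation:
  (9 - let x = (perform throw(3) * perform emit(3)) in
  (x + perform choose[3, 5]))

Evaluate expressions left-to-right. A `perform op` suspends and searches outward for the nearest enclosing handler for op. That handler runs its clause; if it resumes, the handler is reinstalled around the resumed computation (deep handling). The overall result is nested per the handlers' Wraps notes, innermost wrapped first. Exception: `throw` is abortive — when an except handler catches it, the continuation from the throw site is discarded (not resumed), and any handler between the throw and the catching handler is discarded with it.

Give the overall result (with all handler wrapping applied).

Answer: [[23]]

Evaluation trace:
throw(3) @ H0 caught ⇒ 23
H1 returns 23
H2 returns [23]
H3 returns [[23]]
= [[23]]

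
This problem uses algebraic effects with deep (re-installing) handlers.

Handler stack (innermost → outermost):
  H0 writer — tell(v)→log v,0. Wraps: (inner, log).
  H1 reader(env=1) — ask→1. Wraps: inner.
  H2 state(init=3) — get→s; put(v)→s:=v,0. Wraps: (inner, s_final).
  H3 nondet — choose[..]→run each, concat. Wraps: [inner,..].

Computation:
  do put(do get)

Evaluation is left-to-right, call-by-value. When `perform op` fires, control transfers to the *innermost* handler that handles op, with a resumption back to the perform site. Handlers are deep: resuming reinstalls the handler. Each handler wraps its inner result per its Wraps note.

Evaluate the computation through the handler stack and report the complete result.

Evaluation trace:
get @ H2 ⇒ 3
put(3) @ H2 ⇒ s:=3
H0 returns (0, ())
H1 returns (0, ())
H2 returns ((0, ()), 3)
H3 returns [((0, ()), 3)]
= [((0, ()), 3)]

Answer: [((0, ()), 3)]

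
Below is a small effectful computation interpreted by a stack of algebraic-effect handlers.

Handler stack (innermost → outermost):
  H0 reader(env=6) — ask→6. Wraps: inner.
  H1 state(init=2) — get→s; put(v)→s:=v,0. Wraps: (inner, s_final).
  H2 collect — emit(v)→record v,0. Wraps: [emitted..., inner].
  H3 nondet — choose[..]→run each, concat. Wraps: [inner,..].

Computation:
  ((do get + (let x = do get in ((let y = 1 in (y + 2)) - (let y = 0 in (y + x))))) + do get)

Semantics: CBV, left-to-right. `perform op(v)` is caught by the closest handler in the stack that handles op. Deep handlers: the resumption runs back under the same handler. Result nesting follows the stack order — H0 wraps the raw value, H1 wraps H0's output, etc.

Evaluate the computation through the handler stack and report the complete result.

Answer: [[(5, 2)]]

Step-by-step:
get @ H1 ⇒ 2
get @ H1 ⇒ 2
get @ H1 ⇒ 2
H0 returns 5
H1 returns (5, 2)
H2 returns [(5, 2)]
H3 returns [[(5, 2)]]
= [[(5, 2)]]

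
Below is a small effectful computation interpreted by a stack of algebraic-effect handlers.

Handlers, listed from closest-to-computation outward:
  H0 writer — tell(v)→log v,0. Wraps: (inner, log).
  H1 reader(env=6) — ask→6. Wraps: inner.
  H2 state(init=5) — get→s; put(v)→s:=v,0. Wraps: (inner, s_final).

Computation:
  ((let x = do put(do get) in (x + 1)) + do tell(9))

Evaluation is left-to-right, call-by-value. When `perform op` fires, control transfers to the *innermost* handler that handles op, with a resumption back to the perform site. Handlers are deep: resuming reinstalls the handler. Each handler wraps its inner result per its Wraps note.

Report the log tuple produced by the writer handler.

Answer: (9)

Working:
get @ H2 ⇒ 5
put(5) @ H2 ⇒ s:=5
tell(9) @ H0 ⇒ log+=9
H0 returns (1, (9))
H1 returns (1, (9))
H2 returns ((1, (9)), 5)
= ((1, (9)), 5)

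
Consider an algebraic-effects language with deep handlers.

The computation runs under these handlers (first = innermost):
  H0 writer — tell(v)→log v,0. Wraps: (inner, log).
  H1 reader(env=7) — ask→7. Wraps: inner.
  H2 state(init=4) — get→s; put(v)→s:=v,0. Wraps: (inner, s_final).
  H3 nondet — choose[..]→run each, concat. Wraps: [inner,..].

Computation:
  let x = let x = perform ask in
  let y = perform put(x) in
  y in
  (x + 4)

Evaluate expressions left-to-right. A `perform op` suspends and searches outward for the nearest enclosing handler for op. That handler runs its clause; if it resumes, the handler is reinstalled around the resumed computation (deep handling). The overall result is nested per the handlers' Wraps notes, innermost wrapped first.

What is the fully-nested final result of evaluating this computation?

Working:
ask @ H1 ⇒ 7
put(7) @ H2 ⇒ s:=7
H0 returns (4, ())
H1 returns (4, ())
H2 returns ((4, ()), 7)
H3 returns [((4, ()), 7)]
= [((4, ()), 7)]

Answer: [((4, ()), 7)]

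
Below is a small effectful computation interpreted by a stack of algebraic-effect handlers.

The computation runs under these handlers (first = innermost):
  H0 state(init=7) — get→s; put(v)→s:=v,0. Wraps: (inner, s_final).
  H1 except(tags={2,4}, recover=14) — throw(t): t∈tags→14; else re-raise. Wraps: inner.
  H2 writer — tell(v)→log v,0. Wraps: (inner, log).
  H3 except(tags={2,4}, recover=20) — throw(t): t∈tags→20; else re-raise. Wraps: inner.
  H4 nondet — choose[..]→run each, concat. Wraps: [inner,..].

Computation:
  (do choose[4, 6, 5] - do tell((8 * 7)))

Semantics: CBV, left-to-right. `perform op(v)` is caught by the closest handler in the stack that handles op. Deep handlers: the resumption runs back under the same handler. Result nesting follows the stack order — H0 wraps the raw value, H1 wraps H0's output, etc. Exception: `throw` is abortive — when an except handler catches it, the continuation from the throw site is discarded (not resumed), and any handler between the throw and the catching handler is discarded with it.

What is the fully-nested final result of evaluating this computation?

Answer: [((4, 7), (56)), ((6, 7), (56)), ((5, 7), (56))]

Working:
choose[4, 6, 5] @ H4
  branch[0] choose=4:
    tell(56) @ H2 ⇒ log+=56
    H0 returns (4, 7)
    H1 returns (4, 7)
    H2 returns ((4, 7), (56))
    H3 returns ((4, 7), (56))
    H4 returns [((4, 7), (56))]
  branch[1] choose=6:
    tell(56) @ H2 ⇒ log+=56
    H0 returns (6, 7)
    H1 returns (6, 7)
    H2 returns ((6, 7), (56))
    H3 returns ((6, 7), (56))
    H4 returns [((6, 7), (56))]
  branch[2] choose=5:
    tell(56) @ H2 ⇒ log+=56
    H0 returns (5, 7)
    H1 returns (5, 7)
    H2 returns ((5, 7), (56))
    H3 returns ((5, 7), (56))
    H4 returns [((5, 7), (56))]
= [((4, 7), (56)), ((6, 7), (56)), ((5, 7), (56))]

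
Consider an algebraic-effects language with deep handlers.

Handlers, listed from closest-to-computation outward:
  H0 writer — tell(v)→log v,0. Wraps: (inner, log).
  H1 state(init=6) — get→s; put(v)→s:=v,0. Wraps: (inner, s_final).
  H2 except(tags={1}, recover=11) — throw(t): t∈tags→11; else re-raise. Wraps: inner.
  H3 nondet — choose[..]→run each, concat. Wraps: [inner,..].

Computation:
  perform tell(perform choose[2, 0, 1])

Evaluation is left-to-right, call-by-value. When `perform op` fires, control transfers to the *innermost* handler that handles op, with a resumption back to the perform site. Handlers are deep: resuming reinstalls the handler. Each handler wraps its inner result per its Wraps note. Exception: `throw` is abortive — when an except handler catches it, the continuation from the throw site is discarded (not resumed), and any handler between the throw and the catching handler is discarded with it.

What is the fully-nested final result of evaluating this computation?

Working:
choose[2, 0, 1] @ H3
  branch[0] choose=2:
    tell(2) @ H0 ⇒ log+=2
    H0 returns (0, (2))
    H1 returns ((0, (2)), 6)
    H2 returns ((0, (2)), 6)
    H3 returns [((0, (2)), 6)]
  branch[1] choose=0:
    tell(0) @ H0 ⇒ log+=0
    H0 returns (0, (0))
    H1 returns ((0, (0)), 6)
    H2 returns ((0, (0)), 6)
    H3 returns [((0, (0)), 6)]
  branch[2] choose=1:
    tell(1) @ H0 ⇒ log+=1
    H0 returns (0, (1))
    H1 returns ((0, (1)), 6)
    H2 returns ((0, (1)), 6)
    H3 returns [((0, (1)), 6)]
= [((0, (2)), 6), ((0, (0)), 6), ((0, (1)), 6)]

Answer: [((0, (2)), 6), ((0, (0)), 6), ((0, (1)), 6)]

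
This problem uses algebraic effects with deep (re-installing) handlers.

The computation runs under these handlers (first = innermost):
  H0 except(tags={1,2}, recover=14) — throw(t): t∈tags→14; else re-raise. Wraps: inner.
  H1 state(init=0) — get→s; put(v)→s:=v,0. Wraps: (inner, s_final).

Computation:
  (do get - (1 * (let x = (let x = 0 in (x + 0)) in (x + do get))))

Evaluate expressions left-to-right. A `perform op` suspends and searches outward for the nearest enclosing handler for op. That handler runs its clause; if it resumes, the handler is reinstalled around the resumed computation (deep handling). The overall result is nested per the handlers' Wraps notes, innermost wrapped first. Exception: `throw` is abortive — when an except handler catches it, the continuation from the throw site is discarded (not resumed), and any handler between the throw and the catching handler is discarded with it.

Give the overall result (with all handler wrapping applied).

Working:
get @ H1 ⇒ 0
get @ H1 ⇒ 0
H0 returns 0
H1 returns (0, 0)
= (0, 0)

Answer: (0, 0)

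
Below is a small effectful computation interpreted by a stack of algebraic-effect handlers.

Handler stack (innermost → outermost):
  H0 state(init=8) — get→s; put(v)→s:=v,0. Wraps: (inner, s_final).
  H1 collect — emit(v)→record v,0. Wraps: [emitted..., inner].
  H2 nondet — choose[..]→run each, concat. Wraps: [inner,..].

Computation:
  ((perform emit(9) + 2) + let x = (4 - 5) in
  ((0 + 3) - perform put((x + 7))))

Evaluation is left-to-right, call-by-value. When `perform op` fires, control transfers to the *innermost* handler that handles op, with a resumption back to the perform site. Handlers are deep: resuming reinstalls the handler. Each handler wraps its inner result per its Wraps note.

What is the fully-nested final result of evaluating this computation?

Working:
emit(9) @ H1 ⇒ out+=9
put(6) @ H0 ⇒ s:=6
H0 returns (5, 6)
H1 returns [9, (5, 6)]
H2 returns [[9, (5, 6)]]
= [[9, (5, 6)]]

Answer: [[9, (5, 6)]]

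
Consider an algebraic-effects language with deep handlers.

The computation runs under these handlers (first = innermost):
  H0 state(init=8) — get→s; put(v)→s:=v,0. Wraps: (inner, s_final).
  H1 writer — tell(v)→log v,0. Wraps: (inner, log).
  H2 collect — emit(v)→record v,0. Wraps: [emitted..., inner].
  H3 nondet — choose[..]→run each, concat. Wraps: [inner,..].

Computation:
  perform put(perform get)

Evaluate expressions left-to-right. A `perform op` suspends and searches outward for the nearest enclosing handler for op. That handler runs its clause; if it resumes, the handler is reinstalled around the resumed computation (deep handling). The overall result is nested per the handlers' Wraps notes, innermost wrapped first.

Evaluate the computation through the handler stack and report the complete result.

Step-by-step:
get @ H0 ⇒ 8
put(8) @ H0 ⇒ s:=8
H0 returns (0, 8)
H1 returns ((0, 8), ())
H2 returns [((0, 8), ())]
H3 returns [[((0, 8), ())]]
= [[((0, 8), ())]]

Answer: [[((0, 8), ())]]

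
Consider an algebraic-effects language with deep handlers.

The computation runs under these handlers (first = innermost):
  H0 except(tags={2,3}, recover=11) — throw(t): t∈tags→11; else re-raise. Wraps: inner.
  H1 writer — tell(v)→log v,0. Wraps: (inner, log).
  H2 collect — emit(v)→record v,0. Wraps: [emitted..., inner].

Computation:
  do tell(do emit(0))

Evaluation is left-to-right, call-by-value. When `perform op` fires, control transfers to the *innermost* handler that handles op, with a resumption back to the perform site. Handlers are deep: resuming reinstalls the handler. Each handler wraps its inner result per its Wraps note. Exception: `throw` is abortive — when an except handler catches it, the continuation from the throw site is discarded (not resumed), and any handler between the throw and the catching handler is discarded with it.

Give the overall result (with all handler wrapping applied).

Answer: [0, (0, (0))]

Working:
emit(0) @ H2 ⇒ out+=0
tell(0) @ H1 ⇒ log+=0
H0 returns 0
H1 returns (0, (0))
H2 returns [0, (0, (0))]
= [0, (0, (0))]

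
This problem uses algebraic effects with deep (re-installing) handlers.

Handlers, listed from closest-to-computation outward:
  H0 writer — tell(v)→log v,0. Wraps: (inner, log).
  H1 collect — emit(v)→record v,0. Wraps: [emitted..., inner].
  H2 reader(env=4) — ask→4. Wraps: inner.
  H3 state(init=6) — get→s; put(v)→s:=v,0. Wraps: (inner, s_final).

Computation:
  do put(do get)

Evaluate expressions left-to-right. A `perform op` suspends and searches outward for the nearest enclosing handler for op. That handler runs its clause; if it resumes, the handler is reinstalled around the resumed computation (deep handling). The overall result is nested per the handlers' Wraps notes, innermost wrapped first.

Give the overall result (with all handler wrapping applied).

Answer: ([(0, ())], 6)

Evaluation trace:
get @ H3 ⇒ 6
put(6) @ H3 ⇒ s:=6
H0 returns (0, ())
H1 returns [(0, ())]
H2 returns [(0, ())]
H3 returns ([(0, ())], 6)
= ([(0, ())], 6)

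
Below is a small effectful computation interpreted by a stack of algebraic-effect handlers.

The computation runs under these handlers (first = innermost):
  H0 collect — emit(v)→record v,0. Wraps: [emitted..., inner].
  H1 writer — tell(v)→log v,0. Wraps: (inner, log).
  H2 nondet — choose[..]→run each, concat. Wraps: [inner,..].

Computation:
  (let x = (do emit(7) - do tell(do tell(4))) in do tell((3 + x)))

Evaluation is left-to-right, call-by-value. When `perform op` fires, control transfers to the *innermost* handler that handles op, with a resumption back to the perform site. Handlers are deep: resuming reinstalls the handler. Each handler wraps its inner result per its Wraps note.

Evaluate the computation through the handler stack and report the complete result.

Answer: [([7, 0], (4, 0, 3))]

Working:
emit(7) @ H0 ⇒ out+=7
tell(4) @ H1 ⇒ log+=4
tell(0) @ H1 ⇒ log+=0
tell(3) @ H1 ⇒ log+=3
H0 returns [7, 0]
H1 returns ([7, 0], (4, 0, 3))
H2 returns [([7, 0], (4, 0, 3))]
= [([7, 0], (4, 0, 3))]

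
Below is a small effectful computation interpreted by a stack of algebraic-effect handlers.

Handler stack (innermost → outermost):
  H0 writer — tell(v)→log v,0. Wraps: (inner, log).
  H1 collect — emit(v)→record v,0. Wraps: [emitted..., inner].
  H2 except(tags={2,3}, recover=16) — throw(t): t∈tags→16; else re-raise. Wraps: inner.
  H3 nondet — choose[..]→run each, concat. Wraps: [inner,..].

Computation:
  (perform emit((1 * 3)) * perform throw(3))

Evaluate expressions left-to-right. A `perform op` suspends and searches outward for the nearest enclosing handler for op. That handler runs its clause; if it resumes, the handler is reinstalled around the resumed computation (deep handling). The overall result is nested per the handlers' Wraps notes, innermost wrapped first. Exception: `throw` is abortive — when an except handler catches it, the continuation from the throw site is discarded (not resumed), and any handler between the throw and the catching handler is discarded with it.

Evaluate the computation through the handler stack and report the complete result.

Evaluation trace:
emit(3) @ H1 ⇒ out+=3
throw(3) @ H2 caught ⇒ 16
H3 returns [16]
= [16]

Answer: [16]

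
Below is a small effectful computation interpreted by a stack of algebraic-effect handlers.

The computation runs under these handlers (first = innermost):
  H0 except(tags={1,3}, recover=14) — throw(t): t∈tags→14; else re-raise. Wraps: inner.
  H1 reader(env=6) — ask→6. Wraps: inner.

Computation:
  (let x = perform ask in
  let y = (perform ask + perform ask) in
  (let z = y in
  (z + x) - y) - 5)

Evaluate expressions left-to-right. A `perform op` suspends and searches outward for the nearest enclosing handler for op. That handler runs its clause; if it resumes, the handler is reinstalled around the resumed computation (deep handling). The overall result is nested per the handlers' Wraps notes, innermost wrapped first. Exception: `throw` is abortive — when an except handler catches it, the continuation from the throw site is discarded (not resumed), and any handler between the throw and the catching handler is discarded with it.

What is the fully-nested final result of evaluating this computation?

Evaluation trace:
ask @ H1 ⇒ 6
ask @ H1 ⇒ 6
ask @ H1 ⇒ 6
H0 returns 1
H1 returns 1
= 1

Answer: 1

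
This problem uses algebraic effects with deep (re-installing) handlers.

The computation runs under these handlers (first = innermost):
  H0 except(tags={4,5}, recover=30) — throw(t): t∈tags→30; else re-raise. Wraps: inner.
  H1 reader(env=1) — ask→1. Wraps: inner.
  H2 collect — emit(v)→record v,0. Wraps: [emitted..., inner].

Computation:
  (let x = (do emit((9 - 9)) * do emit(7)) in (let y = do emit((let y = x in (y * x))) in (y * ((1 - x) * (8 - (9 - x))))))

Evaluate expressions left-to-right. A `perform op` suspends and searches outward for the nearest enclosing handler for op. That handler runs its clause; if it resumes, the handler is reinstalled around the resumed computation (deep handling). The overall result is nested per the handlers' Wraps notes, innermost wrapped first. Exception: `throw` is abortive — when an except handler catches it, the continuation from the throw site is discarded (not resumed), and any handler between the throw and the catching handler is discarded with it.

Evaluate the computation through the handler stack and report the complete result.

Answer: [0, 7, 0, 0]

Step-by-step:
emit(0) @ H2 ⇒ out+=0
emit(7) @ H2 ⇒ out+=7
emit(0) @ H2 ⇒ out+=0
H0 returns 0
H1 returns 0
H2 returns [0, 7, 0, 0]
= [0, 7, 0, 0]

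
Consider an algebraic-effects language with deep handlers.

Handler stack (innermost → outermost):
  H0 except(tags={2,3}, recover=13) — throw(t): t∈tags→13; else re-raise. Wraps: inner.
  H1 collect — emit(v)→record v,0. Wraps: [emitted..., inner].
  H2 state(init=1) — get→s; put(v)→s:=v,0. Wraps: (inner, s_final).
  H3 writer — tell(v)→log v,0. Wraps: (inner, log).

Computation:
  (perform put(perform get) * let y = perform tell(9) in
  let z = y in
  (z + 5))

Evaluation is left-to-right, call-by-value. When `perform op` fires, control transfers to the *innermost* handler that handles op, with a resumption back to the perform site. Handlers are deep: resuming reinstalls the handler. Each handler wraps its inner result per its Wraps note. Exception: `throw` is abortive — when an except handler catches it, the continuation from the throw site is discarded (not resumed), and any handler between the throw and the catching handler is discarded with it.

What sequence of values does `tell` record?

Step-by-step:
get @ H2 ⇒ 1
put(1) @ H2 ⇒ s:=1
tell(9) @ H3 ⇒ log+=9
H0 returns 0
H1 returns [0]
H2 returns ([0], 1)
H3 returns (([0], 1), (9))
= (([0], 1), (9))

Answer: (9)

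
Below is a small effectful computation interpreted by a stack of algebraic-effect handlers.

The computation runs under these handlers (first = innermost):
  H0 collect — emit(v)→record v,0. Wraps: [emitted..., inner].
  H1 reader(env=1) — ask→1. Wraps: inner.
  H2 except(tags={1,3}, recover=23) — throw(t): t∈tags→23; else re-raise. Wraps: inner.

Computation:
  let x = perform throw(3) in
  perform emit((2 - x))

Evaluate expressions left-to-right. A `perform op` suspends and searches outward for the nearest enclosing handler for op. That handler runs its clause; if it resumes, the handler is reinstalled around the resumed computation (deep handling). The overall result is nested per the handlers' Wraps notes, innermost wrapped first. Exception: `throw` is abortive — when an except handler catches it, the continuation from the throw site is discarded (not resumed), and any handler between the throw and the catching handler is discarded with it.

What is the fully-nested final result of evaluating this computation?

Step-by-step:
throw(3) @ H2 caught ⇒ 23
= 23

Answer: 23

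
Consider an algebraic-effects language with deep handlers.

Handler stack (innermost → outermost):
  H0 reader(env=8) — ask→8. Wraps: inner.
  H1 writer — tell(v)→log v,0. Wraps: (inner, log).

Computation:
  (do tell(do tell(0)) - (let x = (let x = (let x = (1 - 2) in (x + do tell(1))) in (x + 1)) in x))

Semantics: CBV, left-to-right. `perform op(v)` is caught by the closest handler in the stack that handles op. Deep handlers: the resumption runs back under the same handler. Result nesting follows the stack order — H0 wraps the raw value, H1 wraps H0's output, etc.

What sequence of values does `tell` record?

Answer: (0, 0, 1)

Step-by-step:
tell(0) @ H1 ⇒ log+=0
tell(0) @ H1 ⇒ log+=0
tell(1) @ H1 ⇒ log+=1
H0 returns 0
H1 returns (0, (0, 0, 1))
= (0, (0, 0, 1))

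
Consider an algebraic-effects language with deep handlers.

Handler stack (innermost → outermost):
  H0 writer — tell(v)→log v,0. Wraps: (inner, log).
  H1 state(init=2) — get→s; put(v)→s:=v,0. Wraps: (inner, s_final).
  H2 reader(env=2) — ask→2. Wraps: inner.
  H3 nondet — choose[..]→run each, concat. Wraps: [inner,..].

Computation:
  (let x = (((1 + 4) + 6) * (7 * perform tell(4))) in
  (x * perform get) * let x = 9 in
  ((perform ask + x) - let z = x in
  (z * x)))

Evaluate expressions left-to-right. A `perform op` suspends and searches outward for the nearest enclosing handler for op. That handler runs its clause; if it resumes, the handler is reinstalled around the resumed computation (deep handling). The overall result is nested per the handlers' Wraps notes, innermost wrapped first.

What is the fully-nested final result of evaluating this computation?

Answer: [((0, (4)), 2)]

Working:
tell(4) @ H0 ⇒ log+=4
get @ H1 ⇒ 2
ask @ H2 ⇒ 2
H0 returns (0, (4))
H1 returns ((0, (4)), 2)
H2 returns ((0, (4)), 2)
H3 returns [((0, (4)), 2)]
= [((0, (4)), 2)]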